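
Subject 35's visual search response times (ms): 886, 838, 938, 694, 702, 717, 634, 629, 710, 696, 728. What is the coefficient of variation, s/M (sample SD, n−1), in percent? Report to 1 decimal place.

n = 11, Σ = 8172, M = 742.9091
Σ(x−M)² = 100656.909; s = √(100656.909/10) = 100.3279
CV = 100.3279 / 742.9091 = 0.13505 = 13.505%

13.5%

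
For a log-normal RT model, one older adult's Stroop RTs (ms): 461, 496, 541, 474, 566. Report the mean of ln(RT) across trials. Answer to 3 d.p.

ln(RT): 6.1334, 6.2066, 6.2934, 6.1612, 6.3386
Σ ln(RT) = 31.1332
Mean = 31.1332/5 = 6.22664

6.227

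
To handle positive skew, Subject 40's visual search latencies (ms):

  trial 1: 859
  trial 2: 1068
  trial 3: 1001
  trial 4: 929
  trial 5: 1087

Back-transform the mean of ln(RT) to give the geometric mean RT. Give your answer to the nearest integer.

985 ms

ln(RT): 6.7558, 6.9735, 6.9088, 6.8341, 6.9912
Mean ln(RT) = 34.4634/5 = 6.89267
Geometric mean = exp(6.89267) = 985.03 ms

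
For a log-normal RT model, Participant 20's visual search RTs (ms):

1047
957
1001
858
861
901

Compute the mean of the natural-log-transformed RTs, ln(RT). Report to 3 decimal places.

ln(RT): 6.9537, 6.8638, 6.9088, 6.7546, 6.7581, 6.8035
Σ ln(RT) = 41.0424
Mean = 41.0424/6 = 6.84041

6.840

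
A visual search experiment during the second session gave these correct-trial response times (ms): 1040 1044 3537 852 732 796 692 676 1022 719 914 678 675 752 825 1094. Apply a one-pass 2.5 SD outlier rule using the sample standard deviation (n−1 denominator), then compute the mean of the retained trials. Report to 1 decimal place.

n = 16, ΣRT = 16048, M = 1003.000
Σ(x−M)² = 7172060.00; s = √(7172060.00/15) = 691.475
Cutoffs: 1003.000 ± 2.5·691.475 → [-725.7, 2731.7]
Outside: 3537 → excluded.
Retained (n=15): Σ = 12511, mean = 12511/15 = 834.067

834.1 ms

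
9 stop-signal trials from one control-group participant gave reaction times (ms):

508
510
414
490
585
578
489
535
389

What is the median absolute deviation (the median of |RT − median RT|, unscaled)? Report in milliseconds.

Sorted: 389, 414, 489, 490, 508, 510, 535, 578, 585 → median = 508
|x − 508|: 0, 2, 94, 18, 77, 70, 19, 27, 119
Sorted deviations: 0, 2, 18, 19, 27, 70, 77, 94, 119 → MAD = 27

27 ms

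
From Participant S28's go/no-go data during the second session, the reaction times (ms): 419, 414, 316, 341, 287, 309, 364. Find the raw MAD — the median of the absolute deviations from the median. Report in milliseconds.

32 ms

Sorted: 287, 309, 316, 341, 364, 414, 419 → median = 341
|x − 341|: 78, 73, 25, 0, 54, 32, 23
Sorted deviations: 0, 23, 25, 32, 54, 73, 78 → MAD = 32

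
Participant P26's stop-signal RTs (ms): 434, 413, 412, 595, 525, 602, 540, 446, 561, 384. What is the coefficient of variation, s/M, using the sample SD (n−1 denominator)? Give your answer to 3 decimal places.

0.167

n = 10, Σ = 4912, M = 491.2000
Σ(x−M)² = 60641.600; s = √(60641.600/9) = 82.0851
CV = 82.0851 / 491.2000 = 0.16711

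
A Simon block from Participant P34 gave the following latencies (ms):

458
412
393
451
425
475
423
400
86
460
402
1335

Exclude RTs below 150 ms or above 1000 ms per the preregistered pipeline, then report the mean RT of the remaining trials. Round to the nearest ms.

Excluded: 86, 1335
Retained (n=10): Σ = 4299
Mean = 4299/10 = 429.9000

430 ms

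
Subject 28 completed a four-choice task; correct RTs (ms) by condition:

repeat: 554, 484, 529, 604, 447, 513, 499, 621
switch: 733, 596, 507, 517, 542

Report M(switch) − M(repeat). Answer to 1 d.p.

47.6 ms

M(repeat) = 4251/8 = 531.375
M(switch) = 2895/5 = 579.000
Difference = 579.000 − 531.375 = 47.625 ms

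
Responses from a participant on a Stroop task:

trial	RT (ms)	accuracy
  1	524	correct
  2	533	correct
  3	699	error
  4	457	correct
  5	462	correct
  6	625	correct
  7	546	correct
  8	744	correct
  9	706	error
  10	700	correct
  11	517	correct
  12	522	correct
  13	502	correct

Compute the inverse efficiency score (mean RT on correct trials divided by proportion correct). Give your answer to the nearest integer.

Correct trials (n=11): 524, 533, 457, 462, 625, 546, 744, 700, 517, 522, 502
Mean correct RT = 6132/11 = 557.4545 ms
Proportion correct = 11/13
IES = 557.4545 / (11/13) = 658.810 ms

659 ms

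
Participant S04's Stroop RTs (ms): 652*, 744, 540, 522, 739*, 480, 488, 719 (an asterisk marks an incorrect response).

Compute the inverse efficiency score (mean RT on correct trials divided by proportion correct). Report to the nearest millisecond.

776 ms

Correct trials (n=6): 744, 540, 522, 480, 488, 719
Mean correct RT = 3493/6 = 582.1667 ms
Proportion correct = 6/8
IES = 582.1667 / (6/8) = 776.222 ms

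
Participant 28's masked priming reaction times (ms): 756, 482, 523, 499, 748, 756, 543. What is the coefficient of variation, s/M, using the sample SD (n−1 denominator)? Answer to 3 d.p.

n = 7, Σ = 4307, M = 615.2857
Σ(x−M)² = 102243.429; s = √(102243.429/6) = 130.5395
CV = 130.5395 / 615.2857 = 0.21216

0.212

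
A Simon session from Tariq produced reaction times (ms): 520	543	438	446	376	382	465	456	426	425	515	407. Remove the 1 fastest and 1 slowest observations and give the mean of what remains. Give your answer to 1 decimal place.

448.0 ms

Sorted: 376, 382, 407, 425, 426, 438, 446, 456, 465, 515, 520, 543
Drop lowest 1 (376) and highest 1 (543)
Remaining (n=10): Σ = 4480, mean = 4480/10 = 448.000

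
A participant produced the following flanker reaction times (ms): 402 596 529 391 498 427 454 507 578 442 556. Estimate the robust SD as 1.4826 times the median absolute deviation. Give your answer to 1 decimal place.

86.0 ms

Sorted: 391, 402, 427, 442, 454, 498, 507, 529, 556, 578, 596 → median = 498
|x − 498| sorted: 0, 9, 31, 44, 56, 58, 71, 80, 96, 98, 107 → MAD = 58
Robust SD ≈ 1.4826 × 58 = 85.991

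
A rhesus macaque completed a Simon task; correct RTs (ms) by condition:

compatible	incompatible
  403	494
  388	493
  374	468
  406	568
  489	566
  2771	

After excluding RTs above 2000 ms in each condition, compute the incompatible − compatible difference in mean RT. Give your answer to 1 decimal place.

105.8 ms

compatible: exclude 2771
M(compatible) = 2060/5 = 412.000
M(incompatible) = 2589/5 = 517.800
Difference = 517.800 − 412.000 = 105.800 ms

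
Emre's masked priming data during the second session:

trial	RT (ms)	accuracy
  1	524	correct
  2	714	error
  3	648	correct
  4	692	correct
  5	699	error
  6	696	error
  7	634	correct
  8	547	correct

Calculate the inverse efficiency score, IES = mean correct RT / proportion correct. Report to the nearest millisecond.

974 ms

Correct trials (n=5): 524, 648, 692, 634, 547
Mean correct RT = 3045/5 = 609.0000 ms
Proportion correct = 5/8
IES = 609.0000 / (5/8) = 974.400 ms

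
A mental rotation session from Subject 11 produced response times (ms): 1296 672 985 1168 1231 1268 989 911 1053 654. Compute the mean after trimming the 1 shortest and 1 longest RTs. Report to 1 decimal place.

Sorted: 654, 672, 911, 985, 989, 1053, 1168, 1231, 1268, 1296
Drop lowest 1 (654) and highest 1 (1296)
Remaining (n=8): Σ = 8277, mean = 8277/8 = 1034.625

1034.6 ms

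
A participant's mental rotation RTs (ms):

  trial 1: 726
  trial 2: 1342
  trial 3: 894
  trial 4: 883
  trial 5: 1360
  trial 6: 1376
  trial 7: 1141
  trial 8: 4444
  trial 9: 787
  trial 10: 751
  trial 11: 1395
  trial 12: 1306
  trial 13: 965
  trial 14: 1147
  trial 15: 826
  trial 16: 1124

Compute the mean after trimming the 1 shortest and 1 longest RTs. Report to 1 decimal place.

Sorted: 726, 751, 787, 826, 883, 894, 965, 1124, 1141, 1147, 1306, 1342, 1360, 1376, 1395, 4444
Drop lowest 1 (726) and highest 1 (4444)
Remaining (n=14): Σ = 15297, mean = 15297/14 = 1092.643

1092.6 ms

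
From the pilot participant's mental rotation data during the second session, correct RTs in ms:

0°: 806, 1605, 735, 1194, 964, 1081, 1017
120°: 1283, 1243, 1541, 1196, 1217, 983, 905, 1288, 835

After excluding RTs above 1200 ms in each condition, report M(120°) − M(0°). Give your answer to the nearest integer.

0°: exclude 1605
120°: exclude 1283, 1243, 1541, 1217, 1288
M(0°) = 5797/6 = 966.167
M(120°) = 3919/4 = 979.750
Difference = 979.750 − 966.167 = 13.583 ms

14 ms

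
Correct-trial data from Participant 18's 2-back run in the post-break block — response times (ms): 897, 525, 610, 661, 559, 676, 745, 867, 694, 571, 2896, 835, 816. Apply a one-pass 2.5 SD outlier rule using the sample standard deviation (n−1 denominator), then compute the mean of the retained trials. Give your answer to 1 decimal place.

n = 13, ΣRT = 11352, M = 873.231
Σ(x−M)² = 4610084.31; s = √(4610084.31/12) = 619.817
Cutoffs: 873.231 ± 2.5·619.817 → [-676.3, 2422.8]
Outside: 2896 → excluded.
Retained (n=12): Σ = 8456, mean = 8456/12 = 704.667

704.7 ms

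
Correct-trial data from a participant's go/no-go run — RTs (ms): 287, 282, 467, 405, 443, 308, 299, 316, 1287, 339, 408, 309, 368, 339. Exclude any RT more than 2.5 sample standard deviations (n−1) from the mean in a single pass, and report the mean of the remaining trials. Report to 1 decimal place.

351.5 ms

n = 14, ΣRT = 5857, M = 418.357
Σ(x−M)² = 857639.21; s = √(857639.21/13) = 256.851
Cutoffs: 418.357 ± 2.5·256.851 → [-223.8, 1060.5]
Outside: 1287 → excluded.
Retained (n=13): Σ = 4570, mean = 4570/13 = 351.538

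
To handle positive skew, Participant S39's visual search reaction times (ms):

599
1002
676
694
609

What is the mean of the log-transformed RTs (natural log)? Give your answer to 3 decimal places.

6.555

ln(RT): 6.3953, 6.9098, 6.5162, 6.5425, 6.4118
Σ ln(RT) = 32.7755
Mean = 32.7755/5 = 6.55510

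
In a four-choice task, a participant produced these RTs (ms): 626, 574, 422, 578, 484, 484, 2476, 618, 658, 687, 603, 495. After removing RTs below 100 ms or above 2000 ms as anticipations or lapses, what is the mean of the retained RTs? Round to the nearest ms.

Excluded: 2476
Retained (n=11): Σ = 6229
Mean = 6229/11 = 566.2727

566 ms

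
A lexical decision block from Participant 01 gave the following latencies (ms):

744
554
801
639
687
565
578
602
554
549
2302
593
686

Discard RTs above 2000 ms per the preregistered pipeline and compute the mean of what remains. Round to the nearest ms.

629 ms

Excluded: 2302
Retained (n=12): Σ = 7552
Mean = 7552/12 = 629.3333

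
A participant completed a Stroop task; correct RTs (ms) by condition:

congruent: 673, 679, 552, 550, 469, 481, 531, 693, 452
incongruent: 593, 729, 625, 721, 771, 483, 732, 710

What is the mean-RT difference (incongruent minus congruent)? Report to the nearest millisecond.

106 ms

M(congruent) = 5080/9 = 564.444
M(incongruent) = 5364/8 = 670.500
Difference = 670.500 − 564.444 = 106.056 ms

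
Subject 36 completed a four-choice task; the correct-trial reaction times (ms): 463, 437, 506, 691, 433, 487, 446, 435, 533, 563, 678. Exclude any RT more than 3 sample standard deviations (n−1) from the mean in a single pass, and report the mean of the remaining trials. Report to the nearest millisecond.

516 ms

n = 11, ΣRT = 5672, M = 515.636
Σ(x−M)² = 87706.55; s = √(87706.55/10) = 93.652
Cutoffs: 515.636 ± 3·93.652 → [234.7, 796.6]
No RTs fall outside the cutoffs; all 11 retained. Mean = 5672/11 = 515.636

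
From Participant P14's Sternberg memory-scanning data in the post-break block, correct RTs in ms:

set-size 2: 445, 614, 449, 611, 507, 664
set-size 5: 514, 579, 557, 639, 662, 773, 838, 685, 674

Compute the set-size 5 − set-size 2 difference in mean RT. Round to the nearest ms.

110 ms

M(set-size 2) = 3290/6 = 548.333
M(set-size 5) = 5921/9 = 657.889
Difference = 657.889 − 548.333 = 109.556 ms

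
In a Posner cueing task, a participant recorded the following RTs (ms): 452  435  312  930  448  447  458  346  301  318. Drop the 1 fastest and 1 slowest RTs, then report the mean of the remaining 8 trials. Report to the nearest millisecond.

402 ms

Sorted: 301, 312, 318, 346, 435, 447, 448, 452, 458, 930
Drop lowest 1 (301) and highest 1 (930)
Remaining (n=8): Σ = 3216, mean = 3216/8 = 402.000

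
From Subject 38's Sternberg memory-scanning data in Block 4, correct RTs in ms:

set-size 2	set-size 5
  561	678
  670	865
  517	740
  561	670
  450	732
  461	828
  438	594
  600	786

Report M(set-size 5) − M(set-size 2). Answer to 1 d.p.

204.4 ms

M(set-size 2) = 4258/8 = 532.250
M(set-size 5) = 5893/8 = 736.625
Difference = 736.625 − 532.250 = 204.375 ms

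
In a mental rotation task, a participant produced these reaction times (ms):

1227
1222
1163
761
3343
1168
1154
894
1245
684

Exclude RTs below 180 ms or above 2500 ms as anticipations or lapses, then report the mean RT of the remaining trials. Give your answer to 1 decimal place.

1057.6 ms

Excluded: 3343
Retained (n=9): Σ = 9518
Mean = 9518/9 = 1057.5556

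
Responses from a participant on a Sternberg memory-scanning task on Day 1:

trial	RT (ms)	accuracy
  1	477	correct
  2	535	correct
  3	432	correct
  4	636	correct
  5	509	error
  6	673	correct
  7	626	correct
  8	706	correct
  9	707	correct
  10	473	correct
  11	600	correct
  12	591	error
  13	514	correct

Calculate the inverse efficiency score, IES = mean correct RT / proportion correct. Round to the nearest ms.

Correct trials (n=11): 477, 535, 432, 636, 673, 626, 706, 707, 473, 600, 514
Mean correct RT = 6379/11 = 579.9091 ms
Proportion correct = 11/13
IES = 579.9091 / (11/13) = 685.347 ms

685 ms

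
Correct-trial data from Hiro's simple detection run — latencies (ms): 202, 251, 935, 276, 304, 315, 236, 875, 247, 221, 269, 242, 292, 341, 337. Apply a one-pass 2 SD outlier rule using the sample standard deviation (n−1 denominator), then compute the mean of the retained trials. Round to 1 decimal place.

n = 15, ΣRT = 5343, M = 356.200
Σ(x−M)² = 719880.40; s = √(719880.40/14) = 226.760
Cutoffs: 356.200 ± 2·226.760 → [-97.3, 809.7]
Outside: 875, 935 → excluded.
Retained (n=13): Σ = 3533, mean = 3533/13 = 271.769

271.8 ms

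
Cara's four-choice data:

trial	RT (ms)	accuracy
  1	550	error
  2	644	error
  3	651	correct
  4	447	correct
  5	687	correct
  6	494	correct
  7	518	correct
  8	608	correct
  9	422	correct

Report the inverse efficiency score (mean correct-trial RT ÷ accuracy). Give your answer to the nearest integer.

Correct trials (n=7): 651, 447, 687, 494, 518, 608, 422
Mean correct RT = 3827/7 = 546.7143 ms
Proportion correct = 7/9
IES = 546.7143 / (7/9) = 702.918 ms

703 ms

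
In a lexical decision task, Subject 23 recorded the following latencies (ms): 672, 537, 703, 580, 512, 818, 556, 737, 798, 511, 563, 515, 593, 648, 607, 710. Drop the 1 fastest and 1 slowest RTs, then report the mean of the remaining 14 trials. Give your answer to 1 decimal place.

Sorted: 511, 512, 515, 537, 556, 563, 580, 593, 607, 648, 672, 703, 710, 737, 798, 818
Drop lowest 1 (511) and highest 1 (818)
Remaining (n=14): Σ = 8731, mean = 8731/14 = 623.643

623.6 ms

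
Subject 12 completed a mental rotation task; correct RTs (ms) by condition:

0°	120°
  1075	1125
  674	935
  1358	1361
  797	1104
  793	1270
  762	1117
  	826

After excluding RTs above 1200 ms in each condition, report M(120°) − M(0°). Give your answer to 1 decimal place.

0°: exclude 1358
120°: exclude 1361, 1270
M(0°) = 4101/5 = 820.200
M(120°) = 5107/5 = 1021.400
Difference = 1021.400 − 820.200 = 201.200 ms

201.2 ms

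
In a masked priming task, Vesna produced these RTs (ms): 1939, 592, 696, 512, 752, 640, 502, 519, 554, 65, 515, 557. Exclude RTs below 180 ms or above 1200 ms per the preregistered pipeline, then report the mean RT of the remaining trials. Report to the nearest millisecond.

Excluded: 65, 1939
Retained (n=10): Σ = 5839
Mean = 5839/10 = 583.9000

584 ms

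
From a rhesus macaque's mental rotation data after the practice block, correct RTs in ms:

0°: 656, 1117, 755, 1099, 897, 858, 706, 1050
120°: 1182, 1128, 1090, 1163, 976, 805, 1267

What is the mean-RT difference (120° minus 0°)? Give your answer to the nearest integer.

195 ms

M(0°) = 7138/8 = 892.250
M(120°) = 7611/7 = 1087.286
Difference = 1087.286 − 892.250 = 195.036 ms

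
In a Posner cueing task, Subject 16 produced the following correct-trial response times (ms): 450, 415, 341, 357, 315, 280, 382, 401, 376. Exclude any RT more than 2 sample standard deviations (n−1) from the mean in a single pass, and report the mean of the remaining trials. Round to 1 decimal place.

368.6 ms

n = 9, ΣRT = 3317, M = 368.556
Σ(x−M)² = 21682.22; s = √(21682.22/8) = 52.060
Cutoffs: 368.556 ± 2·52.060 → [264.4, 472.7]
No RTs fall outside the cutoffs; all 9 retained. Mean = 3317/9 = 368.556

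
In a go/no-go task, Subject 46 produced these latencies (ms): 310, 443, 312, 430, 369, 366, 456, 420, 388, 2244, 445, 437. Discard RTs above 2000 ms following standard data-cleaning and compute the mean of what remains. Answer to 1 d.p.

397.8 ms

Excluded: 2244
Retained (n=11): Σ = 4376
Mean = 4376/11 = 397.8182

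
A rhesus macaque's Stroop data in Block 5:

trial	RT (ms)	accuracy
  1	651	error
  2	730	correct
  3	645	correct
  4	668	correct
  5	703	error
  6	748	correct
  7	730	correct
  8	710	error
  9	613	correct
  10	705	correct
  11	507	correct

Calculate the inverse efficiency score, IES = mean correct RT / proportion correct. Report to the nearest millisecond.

Correct trials (n=8): 730, 645, 668, 748, 730, 613, 705, 507
Mean correct RT = 5346/8 = 668.2500 ms
Proportion correct = 8/11
IES = 668.2500 / (8/11) = 918.844 ms

919 ms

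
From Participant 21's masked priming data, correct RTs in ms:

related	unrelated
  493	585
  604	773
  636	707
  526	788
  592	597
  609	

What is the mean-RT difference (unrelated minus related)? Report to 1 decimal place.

113.3 ms

M(related) = 3460/6 = 576.667
M(unrelated) = 3450/5 = 690.000
Difference = 690.000 − 576.667 = 113.333 ms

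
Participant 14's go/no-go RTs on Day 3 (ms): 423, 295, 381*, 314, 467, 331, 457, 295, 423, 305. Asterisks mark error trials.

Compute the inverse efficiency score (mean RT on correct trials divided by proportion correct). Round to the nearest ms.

Correct trials (n=9): 423, 295, 314, 467, 331, 457, 295, 423, 305
Mean correct RT = 3310/9 = 367.7778 ms
Proportion correct = 9/10
IES = 367.7778 / (9/10) = 408.642 ms

409 ms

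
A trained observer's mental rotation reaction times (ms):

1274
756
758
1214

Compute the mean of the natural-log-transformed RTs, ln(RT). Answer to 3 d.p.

ln(RT): 7.1499, 6.6280, 6.6307, 7.1017
Σ ln(RT) = 27.5103
Mean = 27.5103/4 = 6.87758

6.878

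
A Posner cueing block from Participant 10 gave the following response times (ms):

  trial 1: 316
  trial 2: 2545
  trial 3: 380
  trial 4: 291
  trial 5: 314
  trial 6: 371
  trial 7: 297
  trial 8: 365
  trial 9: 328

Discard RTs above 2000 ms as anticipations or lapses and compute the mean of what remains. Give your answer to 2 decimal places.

Excluded: 2545
Retained (n=8): Σ = 2662
Mean = 2662/8 = 332.7500

332.75 ms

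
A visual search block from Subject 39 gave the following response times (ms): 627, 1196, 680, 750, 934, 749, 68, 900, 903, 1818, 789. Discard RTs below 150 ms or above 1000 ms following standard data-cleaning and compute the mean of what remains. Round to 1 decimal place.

791.5 ms

Excluded: 68, 1196, 1818
Retained (n=8): Σ = 6332
Mean = 6332/8 = 791.5000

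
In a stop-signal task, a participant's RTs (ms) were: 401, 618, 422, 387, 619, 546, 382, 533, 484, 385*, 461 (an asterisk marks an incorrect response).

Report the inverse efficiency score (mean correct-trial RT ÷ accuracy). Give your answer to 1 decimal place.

533.8 ms

Correct trials (n=10): 401, 618, 422, 387, 619, 546, 382, 533, 484, 461
Mean correct RT = 4853/10 = 485.3000 ms
Proportion correct = 10/11
IES = 485.3000 / (10/11) = 533.830 ms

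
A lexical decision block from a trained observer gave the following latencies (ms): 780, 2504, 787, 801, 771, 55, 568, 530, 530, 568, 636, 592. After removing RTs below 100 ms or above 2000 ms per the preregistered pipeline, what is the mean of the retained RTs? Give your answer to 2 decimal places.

Excluded: 55, 2504
Retained (n=10): Σ = 6563
Mean = 6563/10 = 656.3000

656.30 ms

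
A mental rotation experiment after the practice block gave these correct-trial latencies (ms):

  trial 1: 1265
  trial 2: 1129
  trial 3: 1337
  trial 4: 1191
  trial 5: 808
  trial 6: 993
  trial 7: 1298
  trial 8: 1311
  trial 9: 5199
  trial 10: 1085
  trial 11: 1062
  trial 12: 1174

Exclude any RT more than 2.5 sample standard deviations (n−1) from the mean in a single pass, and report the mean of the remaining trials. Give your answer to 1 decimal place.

1150.3 ms

n = 12, ΣRT = 17852, M = 1487.667
Σ(x−M)² = 15278474.67; s = √(15278474.67/11) = 1178.538
Cutoffs: 1487.667 ± 2.5·1178.538 → [-1458.7, 4434.0]
Outside: 5199 → excluded.
Retained (n=11): Σ = 12653, mean = 12653/11 = 1150.273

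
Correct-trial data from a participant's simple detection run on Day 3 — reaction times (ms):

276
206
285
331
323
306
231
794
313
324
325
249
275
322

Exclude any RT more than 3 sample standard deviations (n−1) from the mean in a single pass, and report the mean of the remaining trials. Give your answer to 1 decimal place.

289.7 ms

n = 14, ΣRT = 4560, M = 325.714
Σ(x−M)² = 255782.86; s = √(255782.86/13) = 140.270
Cutoffs: 325.714 ± 3·140.270 → [-95.1, 746.5]
Outside: 794 → excluded.
Retained (n=13): Σ = 3766, mean = 3766/13 = 289.692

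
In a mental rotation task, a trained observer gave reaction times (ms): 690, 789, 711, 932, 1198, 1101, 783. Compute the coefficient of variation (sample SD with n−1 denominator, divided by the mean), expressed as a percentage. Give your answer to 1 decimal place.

22.3%

n = 7, Σ = 6204, M = 886.2857
Σ(x−M)² = 234743.429; s = √(234743.429/6) = 197.7976
CV = 197.7976 / 886.2857 = 0.22318 = 22.318%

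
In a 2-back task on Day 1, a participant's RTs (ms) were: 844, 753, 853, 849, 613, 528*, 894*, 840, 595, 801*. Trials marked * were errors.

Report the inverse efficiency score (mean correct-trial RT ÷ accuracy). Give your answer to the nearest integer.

Correct trials (n=7): 844, 753, 853, 849, 613, 840, 595
Mean correct RT = 5347/7 = 763.8571 ms
Proportion correct = 7/10
IES = 763.8571 / (7/10) = 1091.224 ms

1091 ms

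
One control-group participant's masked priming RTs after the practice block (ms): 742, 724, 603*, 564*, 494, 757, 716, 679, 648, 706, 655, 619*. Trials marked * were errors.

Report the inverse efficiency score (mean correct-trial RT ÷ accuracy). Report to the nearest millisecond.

907 ms

Correct trials (n=9): 742, 724, 494, 757, 716, 679, 648, 706, 655
Mean correct RT = 6121/9 = 680.1111 ms
Proportion correct = 9/12
IES = 680.1111 / (9/12) = 906.815 ms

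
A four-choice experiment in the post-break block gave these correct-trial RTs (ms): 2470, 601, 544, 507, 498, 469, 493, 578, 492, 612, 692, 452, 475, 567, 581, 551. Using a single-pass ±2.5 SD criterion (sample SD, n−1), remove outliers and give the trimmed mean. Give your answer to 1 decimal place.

540.8 ms

n = 16, ΣRT = 10582, M = 661.375
Σ(x−M)² = 3549565.75; s = √(3549565.75/15) = 486.454
Cutoffs: 661.375 ± 2.5·486.454 → [-554.8, 1877.5]
Outside: 2470 → excluded.
Retained (n=15): Σ = 8112, mean = 8112/15 = 540.800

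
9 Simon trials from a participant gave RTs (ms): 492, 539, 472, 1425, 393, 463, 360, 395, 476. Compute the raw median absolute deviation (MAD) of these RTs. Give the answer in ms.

67 ms

Sorted: 360, 393, 395, 463, 472, 476, 492, 539, 1425 → median = 472
|x − 472|: 20, 67, 0, 953, 79, 9, 112, 77, 4
Sorted deviations: 0, 4, 9, 20, 67, 77, 79, 112, 953 → MAD = 67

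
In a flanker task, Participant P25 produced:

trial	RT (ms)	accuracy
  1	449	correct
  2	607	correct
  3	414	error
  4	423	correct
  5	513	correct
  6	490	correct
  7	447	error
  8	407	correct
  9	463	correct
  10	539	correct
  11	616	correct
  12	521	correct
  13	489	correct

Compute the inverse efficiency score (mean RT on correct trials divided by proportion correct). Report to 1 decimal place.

592.7 ms

Correct trials (n=11): 449, 607, 423, 513, 490, 407, 463, 539, 616, 521, 489
Mean correct RT = 5517/11 = 501.5455 ms
Proportion correct = 11/13
IES = 501.5455 / (11/13) = 592.736 ms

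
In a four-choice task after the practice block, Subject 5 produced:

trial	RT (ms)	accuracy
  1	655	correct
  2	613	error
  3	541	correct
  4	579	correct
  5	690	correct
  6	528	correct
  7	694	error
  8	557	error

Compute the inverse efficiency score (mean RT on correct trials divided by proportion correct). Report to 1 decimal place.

957.8 ms

Correct trials (n=5): 655, 541, 579, 690, 528
Mean correct RT = 2993/5 = 598.6000 ms
Proportion correct = 5/8
IES = 598.6000 / (5/8) = 957.760 ms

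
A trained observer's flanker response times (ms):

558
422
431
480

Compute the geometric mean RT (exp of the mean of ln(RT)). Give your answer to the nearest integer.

470 ms

ln(RT): 6.3244, 6.0450, 6.0661, 6.1738
Mean ln(RT) = 24.6093/4 = 6.15231
Geometric mean = exp(6.15231) = 469.80 ms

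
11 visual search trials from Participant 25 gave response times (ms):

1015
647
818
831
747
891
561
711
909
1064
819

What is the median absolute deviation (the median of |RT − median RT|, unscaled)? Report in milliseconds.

Sorted: 561, 647, 711, 747, 818, 819, 831, 891, 909, 1015, 1064 → median = 819
|x − 819|: 196, 172, 1, 12, 72, 72, 258, 108, 90, 245, 0
Sorted deviations: 0, 1, 12, 72, 72, 90, 108, 172, 196, 245, 258 → MAD = 90

90 ms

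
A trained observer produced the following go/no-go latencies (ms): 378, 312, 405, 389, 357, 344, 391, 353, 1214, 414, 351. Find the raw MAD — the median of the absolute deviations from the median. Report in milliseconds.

Sorted: 312, 344, 351, 353, 357, 378, 389, 391, 405, 414, 1214 → median = 378
|x − 378|: 0, 66, 27, 11, 21, 34, 13, 25, 836, 36, 27
Sorted deviations: 0, 11, 13, 21, 25, 27, 27, 34, 36, 66, 836 → MAD = 27

27 ms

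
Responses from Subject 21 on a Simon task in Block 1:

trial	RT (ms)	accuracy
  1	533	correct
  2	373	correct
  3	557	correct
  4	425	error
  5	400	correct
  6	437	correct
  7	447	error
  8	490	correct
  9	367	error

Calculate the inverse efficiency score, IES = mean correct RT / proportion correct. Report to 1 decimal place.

Correct trials (n=6): 533, 373, 557, 400, 437, 490
Mean correct RT = 2790/6 = 465.0000 ms
Proportion correct = 6/9
IES = 465.0000 / (6/9) = 697.500 ms

697.5 ms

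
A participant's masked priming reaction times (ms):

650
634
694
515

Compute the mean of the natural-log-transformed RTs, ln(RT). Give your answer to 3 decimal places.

ln(RT): 6.4770, 6.4520, 6.5425, 6.2442
Σ ln(RT) = 25.7157
Mean = 25.7157/4 = 6.42892

6.429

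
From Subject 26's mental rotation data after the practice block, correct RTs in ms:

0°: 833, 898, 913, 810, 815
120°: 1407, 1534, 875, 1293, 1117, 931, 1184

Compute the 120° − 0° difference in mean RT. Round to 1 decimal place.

337.8 ms

M(0°) = 4269/5 = 853.800
M(120°) = 8341/7 = 1191.571
Difference = 1191.571 − 853.800 = 337.771 ms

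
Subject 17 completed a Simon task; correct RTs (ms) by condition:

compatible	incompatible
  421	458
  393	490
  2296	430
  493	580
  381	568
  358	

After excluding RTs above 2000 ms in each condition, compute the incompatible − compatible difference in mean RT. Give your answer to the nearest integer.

96 ms

compatible: exclude 2296
M(compatible) = 2046/5 = 409.200
M(incompatible) = 2526/5 = 505.200
Difference = 505.200 − 409.200 = 96.000 ms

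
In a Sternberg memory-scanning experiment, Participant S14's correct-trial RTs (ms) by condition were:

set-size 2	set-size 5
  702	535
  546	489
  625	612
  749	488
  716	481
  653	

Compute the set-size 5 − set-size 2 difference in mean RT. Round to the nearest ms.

M(set-size 2) = 3991/6 = 665.167
M(set-size 5) = 2605/5 = 521.000
Difference = 521.000 − 665.167 = -144.167 ms

-144 ms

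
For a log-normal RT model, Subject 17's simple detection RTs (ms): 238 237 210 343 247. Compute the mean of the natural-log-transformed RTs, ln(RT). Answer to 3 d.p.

ln(RT): 5.4723, 5.4681, 5.3471, 5.8377, 5.5094
Σ ln(RT) = 27.6346
Mean = 27.6346/5 = 5.52691

5.527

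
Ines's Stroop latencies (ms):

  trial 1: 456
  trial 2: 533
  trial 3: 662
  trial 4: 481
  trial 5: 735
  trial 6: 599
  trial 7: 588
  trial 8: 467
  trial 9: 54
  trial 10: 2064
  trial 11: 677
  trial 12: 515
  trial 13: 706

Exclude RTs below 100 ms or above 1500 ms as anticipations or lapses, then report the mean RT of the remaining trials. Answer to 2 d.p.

Excluded: 54, 2064
Retained (n=11): Σ = 6419
Mean = 6419/11 = 583.5455

583.55 ms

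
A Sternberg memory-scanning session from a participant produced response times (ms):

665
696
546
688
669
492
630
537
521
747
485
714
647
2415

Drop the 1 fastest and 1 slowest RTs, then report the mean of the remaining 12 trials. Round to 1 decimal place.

629.3 ms

Sorted: 485, 492, 521, 537, 546, 630, 647, 665, 669, 688, 696, 714, 747, 2415
Drop lowest 1 (485) and highest 1 (2415)
Remaining (n=12): Σ = 7552, mean = 7552/12 = 629.333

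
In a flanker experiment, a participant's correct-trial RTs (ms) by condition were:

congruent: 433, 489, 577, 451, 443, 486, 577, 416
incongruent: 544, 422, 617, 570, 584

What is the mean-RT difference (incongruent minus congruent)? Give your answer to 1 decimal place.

63.4 ms

M(congruent) = 3872/8 = 484.000
M(incongruent) = 2737/5 = 547.400
Difference = 547.400 − 484.000 = 63.400 ms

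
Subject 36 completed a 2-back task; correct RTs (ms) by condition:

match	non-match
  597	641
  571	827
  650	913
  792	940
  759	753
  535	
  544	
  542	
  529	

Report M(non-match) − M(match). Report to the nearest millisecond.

M(match) = 5519/9 = 613.222
M(non-match) = 4074/5 = 814.800
Difference = 814.800 − 613.222 = 201.578 ms

202 ms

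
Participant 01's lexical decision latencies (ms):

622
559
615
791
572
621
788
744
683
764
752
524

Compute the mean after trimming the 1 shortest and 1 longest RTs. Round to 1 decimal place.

Sorted: 524, 559, 572, 615, 621, 622, 683, 744, 752, 764, 788, 791
Drop lowest 1 (524) and highest 1 (791)
Remaining (n=10): Σ = 6720, mean = 6720/10 = 672.000

672.0 ms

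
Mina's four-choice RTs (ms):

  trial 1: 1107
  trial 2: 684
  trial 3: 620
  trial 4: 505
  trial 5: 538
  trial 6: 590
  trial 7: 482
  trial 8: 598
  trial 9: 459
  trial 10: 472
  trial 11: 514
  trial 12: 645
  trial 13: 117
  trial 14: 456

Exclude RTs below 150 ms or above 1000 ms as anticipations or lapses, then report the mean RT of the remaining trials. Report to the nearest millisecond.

547 ms

Excluded: 117, 1107
Retained (n=12): Σ = 6563
Mean = 6563/12 = 546.9167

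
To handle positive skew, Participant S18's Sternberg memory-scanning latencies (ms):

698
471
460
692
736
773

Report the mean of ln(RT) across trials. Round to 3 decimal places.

6.438

ln(RT): 6.5482, 6.1549, 6.1312, 6.5396, 6.6012, 6.6503
Σ ln(RT) = 38.6254
Mean = 38.6254/6 = 6.43757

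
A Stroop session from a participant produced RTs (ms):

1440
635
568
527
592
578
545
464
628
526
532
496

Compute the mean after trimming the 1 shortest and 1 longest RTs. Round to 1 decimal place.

562.7 ms

Sorted: 464, 496, 526, 527, 532, 545, 568, 578, 592, 628, 635, 1440
Drop lowest 1 (464) and highest 1 (1440)
Remaining (n=10): Σ = 5627, mean = 5627/10 = 562.700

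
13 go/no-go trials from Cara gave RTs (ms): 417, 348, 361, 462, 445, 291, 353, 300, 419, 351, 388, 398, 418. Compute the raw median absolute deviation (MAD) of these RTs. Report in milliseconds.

35 ms

Sorted: 291, 300, 348, 351, 353, 361, 388, 398, 417, 418, 419, 445, 462 → median = 388
|x − 388|: 29, 40, 27, 74, 57, 97, 35, 88, 31, 37, 0, 10, 30
Sorted deviations: 0, 10, 27, 29, 30, 31, 35, 37, 40, 57, 74, 88, 97 → MAD = 35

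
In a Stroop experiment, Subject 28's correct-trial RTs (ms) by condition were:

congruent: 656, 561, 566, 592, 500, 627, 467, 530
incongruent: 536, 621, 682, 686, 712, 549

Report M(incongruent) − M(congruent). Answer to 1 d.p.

68.6 ms

M(congruent) = 4499/8 = 562.375
M(incongruent) = 3786/6 = 631.000
Difference = 631.000 − 562.375 = 68.625 ms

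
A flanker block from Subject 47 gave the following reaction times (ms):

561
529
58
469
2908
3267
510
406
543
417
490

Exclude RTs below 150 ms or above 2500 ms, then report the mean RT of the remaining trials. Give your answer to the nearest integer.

491 ms

Excluded: 58, 2908, 3267
Retained (n=8): Σ = 3925
Mean = 3925/8 = 490.6250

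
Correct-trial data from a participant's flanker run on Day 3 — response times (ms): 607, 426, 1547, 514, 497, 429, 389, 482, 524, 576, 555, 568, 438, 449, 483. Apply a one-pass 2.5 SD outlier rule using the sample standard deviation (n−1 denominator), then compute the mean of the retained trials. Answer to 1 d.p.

n = 15, ΣRT = 8484, M = 565.600
Σ(x−M)² = 1087209.60; s = √(1087209.60/14) = 278.672
Cutoffs: 565.600 ± 2.5·278.672 → [-131.1, 1262.3]
Outside: 1547 → excluded.
Retained (n=14): Σ = 6937, mean = 6937/14 = 495.500

495.5 ms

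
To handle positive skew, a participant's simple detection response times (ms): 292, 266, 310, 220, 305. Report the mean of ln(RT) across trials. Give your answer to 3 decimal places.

5.622

ln(RT): 5.6768, 5.5835, 5.7366, 5.3936, 5.7203
Σ ln(RT) = 28.1108
Mean = 28.1108/5 = 5.62215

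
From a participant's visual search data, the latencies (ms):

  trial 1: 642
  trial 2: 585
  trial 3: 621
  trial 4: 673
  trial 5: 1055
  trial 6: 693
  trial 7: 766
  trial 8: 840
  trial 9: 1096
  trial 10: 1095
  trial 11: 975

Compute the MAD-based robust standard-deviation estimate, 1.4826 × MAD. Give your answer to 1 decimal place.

Sorted: 585, 621, 642, 673, 693, 766, 840, 975, 1055, 1095, 1096 → median = 766
|x − 766| sorted: 0, 73, 74, 93, 124, 145, 181, 209, 289, 329, 330 → MAD = 145
Robust SD ≈ 1.4826 × 145 = 214.977

215.0 ms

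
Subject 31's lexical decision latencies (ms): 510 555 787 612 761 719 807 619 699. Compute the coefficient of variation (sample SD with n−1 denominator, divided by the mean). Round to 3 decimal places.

0.156

n = 9, Σ = 6069, M = 674.3333
Σ(x−M)² = 88602.000; s = √(88602.000/8) = 105.2390
CV = 105.2390 / 674.3333 = 0.15606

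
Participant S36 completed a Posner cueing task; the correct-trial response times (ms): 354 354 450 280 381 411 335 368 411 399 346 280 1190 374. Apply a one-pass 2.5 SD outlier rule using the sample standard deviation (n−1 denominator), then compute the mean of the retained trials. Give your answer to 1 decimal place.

n = 14, ΣRT = 5933, M = 423.786
Σ(x−M)² = 661156.36; s = √(661156.36/13) = 225.518
Cutoffs: 423.786 ± 2.5·225.518 → [-140.0, 987.6]
Outside: 1190 → excluded.
Retained (n=13): Σ = 4743, mean = 4743/13 = 364.846

364.8 ms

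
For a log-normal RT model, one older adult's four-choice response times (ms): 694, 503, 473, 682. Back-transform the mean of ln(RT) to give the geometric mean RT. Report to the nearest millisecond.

579 ms

ln(RT): 6.5425, 6.2206, 6.1591, 6.5250
Mean ln(RT) = 25.4472/4 = 6.36180
Geometric mean = exp(6.36180) = 579.29 ms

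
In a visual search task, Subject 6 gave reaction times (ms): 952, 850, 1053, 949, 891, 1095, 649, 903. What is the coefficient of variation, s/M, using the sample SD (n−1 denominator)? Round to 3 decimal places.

n = 8, Σ = 7342, M = 917.7500
Σ(x−M)² = 129609.500; s = √(129609.500/7) = 136.0722
CV = 136.0722 / 917.7500 = 0.14827

0.148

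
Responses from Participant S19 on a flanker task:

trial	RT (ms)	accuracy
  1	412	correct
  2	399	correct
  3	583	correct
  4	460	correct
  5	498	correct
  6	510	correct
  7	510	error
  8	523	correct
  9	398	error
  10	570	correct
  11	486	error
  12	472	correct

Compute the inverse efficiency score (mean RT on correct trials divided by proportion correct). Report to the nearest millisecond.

656 ms

Correct trials (n=9): 412, 399, 583, 460, 498, 510, 523, 570, 472
Mean correct RT = 4427/9 = 491.8889 ms
Proportion correct = 9/12
IES = 491.8889 / (9/12) = 655.852 ms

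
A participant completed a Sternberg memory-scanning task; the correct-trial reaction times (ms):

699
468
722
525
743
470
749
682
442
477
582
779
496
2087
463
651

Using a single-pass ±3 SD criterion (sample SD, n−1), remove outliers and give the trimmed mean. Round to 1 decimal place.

n = 16, ΣRT = 11035, M = 689.688
Σ(x−M)² = 2301119.44; s = √(2301119.44/15) = 391.673
Cutoffs: 689.688 ± 3·391.673 → [-485.3, 1864.7]
Outside: 2087 → excluded.
Retained (n=15): Σ = 8948, mean = 8948/15 = 596.533

596.5 ms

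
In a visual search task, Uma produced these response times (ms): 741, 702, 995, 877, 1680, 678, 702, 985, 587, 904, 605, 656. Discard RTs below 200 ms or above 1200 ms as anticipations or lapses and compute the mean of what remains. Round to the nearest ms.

Excluded: 1680
Retained (n=11): Σ = 8432
Mean = 8432/11 = 766.5455

767 ms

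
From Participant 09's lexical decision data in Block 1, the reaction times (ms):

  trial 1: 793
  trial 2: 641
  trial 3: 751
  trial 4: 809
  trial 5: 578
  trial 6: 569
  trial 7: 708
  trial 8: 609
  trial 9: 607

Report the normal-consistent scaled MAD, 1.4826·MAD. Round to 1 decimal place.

99.3 ms

Sorted: 569, 578, 607, 609, 641, 708, 751, 793, 809 → median = 641
|x − 641| sorted: 0, 32, 34, 63, 67, 72, 110, 152, 168 → MAD = 67
Robust SD ≈ 1.4826 × 67 = 99.334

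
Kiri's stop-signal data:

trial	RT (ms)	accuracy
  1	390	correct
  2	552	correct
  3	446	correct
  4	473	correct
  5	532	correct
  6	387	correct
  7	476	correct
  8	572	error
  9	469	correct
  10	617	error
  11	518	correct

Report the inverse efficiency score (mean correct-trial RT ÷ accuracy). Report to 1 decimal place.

576.2 ms

Correct trials (n=9): 390, 552, 446, 473, 532, 387, 476, 469, 518
Mean correct RT = 4243/9 = 471.4444 ms
Proportion correct = 9/11
IES = 471.4444 / (9/11) = 576.210 ms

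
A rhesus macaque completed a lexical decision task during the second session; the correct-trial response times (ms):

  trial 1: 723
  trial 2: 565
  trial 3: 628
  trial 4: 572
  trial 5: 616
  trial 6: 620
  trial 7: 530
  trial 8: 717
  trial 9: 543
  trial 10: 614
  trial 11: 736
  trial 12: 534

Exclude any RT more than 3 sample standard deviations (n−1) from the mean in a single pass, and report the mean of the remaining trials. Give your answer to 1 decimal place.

n = 12, ΣRT = 7398, M = 616.500
Σ(x−M)² = 60197.00; s = √(60197.00/11) = 73.976
Cutoffs: 616.500 ± 3·73.976 → [394.6, 838.4]
No RTs fall outside the cutoffs; all 12 retained. Mean = 7398/12 = 616.500

616.5 ms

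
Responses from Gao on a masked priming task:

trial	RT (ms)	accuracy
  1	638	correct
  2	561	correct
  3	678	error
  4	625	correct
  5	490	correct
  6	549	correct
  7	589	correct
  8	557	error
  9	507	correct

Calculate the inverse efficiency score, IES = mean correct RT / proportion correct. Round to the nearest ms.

727 ms

Correct trials (n=7): 638, 561, 625, 490, 549, 589, 507
Mean correct RT = 3959/7 = 565.5714 ms
Proportion correct = 7/9
IES = 565.5714 / (7/9) = 727.163 ms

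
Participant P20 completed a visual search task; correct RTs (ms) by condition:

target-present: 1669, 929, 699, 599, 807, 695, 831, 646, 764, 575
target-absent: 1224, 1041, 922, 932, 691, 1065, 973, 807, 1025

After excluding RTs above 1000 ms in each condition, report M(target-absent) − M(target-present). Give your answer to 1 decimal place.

target-present: exclude 1669
target-absent: exclude 1224, 1041, 1065, 1025
M(target-present) = 6545/9 = 727.222
M(target-absent) = 4325/5 = 865.000
Difference = 865.000 − 727.222 = 137.778 ms

137.8 ms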